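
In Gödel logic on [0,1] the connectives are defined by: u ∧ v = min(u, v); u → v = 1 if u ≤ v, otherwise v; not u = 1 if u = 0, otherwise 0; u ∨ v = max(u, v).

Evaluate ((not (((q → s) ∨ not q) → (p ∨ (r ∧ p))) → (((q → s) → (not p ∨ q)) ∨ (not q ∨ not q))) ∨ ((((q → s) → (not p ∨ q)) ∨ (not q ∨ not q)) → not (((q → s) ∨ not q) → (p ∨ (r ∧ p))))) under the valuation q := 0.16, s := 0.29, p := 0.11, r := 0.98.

1.00

(q → s): 0.16 ≤ 0.29, so result = 1
not q: Gödel ¬ of 0.16 = 0 (operand ≠ 0)
((q → s) ∨ not q) = max(1, 0) = 1
(r ∧ p) = min(0.98, 0.11) = 0.11
(p ∨ (r ∧ p)) = max(0.11, 0.11) = 0.11
(((q → s) ∨ not q) → (p ∨ (r ∧ p))): 1 > 0.11, so result = 0.11
not (((q → s) ∨ not q) → (p ∨ (r ∧ p))): Gödel ¬ of 0.11 = 0 (operand ≠ 0)
(q → s): 0.16 ≤ 0.29, so result = 1
not p: Gödel ¬ of 0.11 = 0 (operand ≠ 0)
(not p ∨ q) = max(0, 0.16) = 0.16
((q → s) → (not p ∨ q)): 1 > 0.16, so result = 0.16
not q: Gödel ¬ of 0.16 = 0 (operand ≠ 0)
not q: Gödel ¬ of 0.16 = 0 (operand ≠ 0)
(not q ∨ not q) = max(0, 0) = 0
(((q → s) → (not p ∨ q)) ∨ (not q ∨ not q)) = max(0.16, 0) = 0.16
(not (((q → s) ∨ not q) → (p ∨ (r ∧ p))) → (((q → s) → (not p ∨ q)) ∨ (not q ∨ not q))): 0 ≤ 0.16, so result = 1
(q → s): 0.16 ≤ 0.29, so result = 1
not p: Gödel ¬ of 0.11 = 0 (operand ≠ 0)
(not p ∨ q) = max(0, 0.16) = 0.16
((q → s) → (not p ∨ q)): 1 > 0.16, so result = 0.16
not q: Gödel ¬ of 0.16 = 0 (operand ≠ 0)
not q: Gödel ¬ of 0.16 = 0 (operand ≠ 0)
(not q ∨ not q) = max(0, 0) = 0
(((q → s) → (not p ∨ q)) ∨ (not q ∨ not q)) = max(0.16, 0) = 0.16
(q → s): 0.16 ≤ 0.29, so result = 1
not q: Gödel ¬ of 0.16 = 0 (operand ≠ 0)
((q → s) ∨ not q) = max(1, 0) = 1
(r ∧ p) = min(0.98, 0.11) = 0.11
(p ∨ (r ∧ p)) = max(0.11, 0.11) = 0.11
(((q → s) ∨ not q) → (p ∨ (r ∧ p))): 1 > 0.11, so result = 0.11
not (((q → s) ∨ not q) → (p ∨ (r ∧ p))): Gödel ¬ of 0.11 = 0 (operand ≠ 0)
((((q → s) → (not p ∨ q)) ∨ (not q ∨ not q)) → not (((q → s) ∨ not q) → (p ∨ (r ∧ p)))): 0.16 > 0, so result = 0
((not (((q → s) ∨ not q) → (p ∨ (r ∧ p))) → (((q → s) → (not p ∨ q)) ∨ (not q ∨ not q))) ∨ ((((q → s) → (not p ∨ q)) ∨ (not q ∨ not q)) → not (((q → s) ∨ not q) → (p ∨ (r ∧ p))))) = max(1, 0) = 1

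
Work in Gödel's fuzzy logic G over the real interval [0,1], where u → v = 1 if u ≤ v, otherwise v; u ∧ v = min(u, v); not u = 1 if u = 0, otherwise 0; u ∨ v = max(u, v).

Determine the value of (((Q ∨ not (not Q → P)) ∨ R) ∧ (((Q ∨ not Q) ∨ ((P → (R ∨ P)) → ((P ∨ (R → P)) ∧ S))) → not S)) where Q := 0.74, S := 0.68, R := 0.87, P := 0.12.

not Q: Gödel ¬ of 0.74 = 0 (operand ≠ 0)
(not Q → P): 0 ≤ 0.12, so result = 1
not (not Q → P): Gödel ¬ of 1 = 0 (operand ≠ 0)
(Q ∨ not (not Q → P)) = max(0.74, 0) = 0.74
((Q ∨ not (not Q → P)) ∨ R) = max(0.74, 0.87) = 0.87
not Q: Gödel ¬ of 0.74 = 0 (operand ≠ 0)
(Q ∨ not Q) = max(0.74, 0) = 0.74
(R ∨ P) = max(0.87, 0.12) = 0.87
(P → (R ∨ P)): 0.12 ≤ 0.87, so result = 1
(R → P): 0.87 > 0.12, so result = 0.12
(P ∨ (R → P)) = max(0.12, 0.12) = 0.12
((P ∨ (R → P)) ∧ S) = min(0.12, 0.68) = 0.12
((P → (R ∨ P)) → ((P ∨ (R → P)) ∧ S)): 1 > 0.12, so result = 0.12
((Q ∨ not Q) ∨ ((P → (R ∨ P)) → ((P ∨ (R → P)) ∧ S))) = max(0.74, 0.12) = 0.74
not S: Gödel ¬ of 0.68 = 0 (operand ≠ 0)
(((Q ∨ not Q) ∨ ((P → (R ∨ P)) → ((P ∨ (R → P)) ∧ S))) → not S): 0.74 > 0, so result = 0
(((Q ∨ not (not Q → P)) ∨ R) ∧ (((Q ∨ not Q) ∨ ((P → (R ∨ P)) → ((P ∨ (R → P)) ∧ S))) → not S)) = min(0.87, 0) = 0

0.00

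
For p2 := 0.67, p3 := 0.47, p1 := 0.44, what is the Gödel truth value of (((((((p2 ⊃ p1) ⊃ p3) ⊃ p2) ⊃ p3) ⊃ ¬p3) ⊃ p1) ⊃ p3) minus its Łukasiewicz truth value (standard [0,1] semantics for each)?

-0.53

Gödel evaluation:
  (p2 ⊃ p1): 0.67 > 0.44, so result = 0.44
  ((p2 ⊃ p1) ⊃ p3): 0.44 ≤ 0.47, so result = 1
  (((p2 ⊃ p1) ⊃ p3) ⊃ p2): 1 > 0.67, so result = 0.67
  ((((p2 ⊃ p1) ⊃ p3) ⊃ p2) ⊃ p3): 0.67 > 0.47, so result = 0.47
  ¬p3: Gödel ¬ of 0.47 = 0 (operand ≠ 0)
  (((((p2 ⊃ p1) ⊃ p3) ⊃ p2) ⊃ p3) ⊃ ¬p3): 0.47 > 0, so result = 0
  ((((((p2 ⊃ p1) ⊃ p3) ⊃ p2) ⊃ p3) ⊃ ¬p3) ⊃ p1): 0 ≤ 0.44, so result = 1
  (((((((p2 ⊃ p1) ⊃ p3) ⊃ p2) ⊃ p3) ⊃ ¬p3) ⊃ p1) ⊃ p3): 1 > 0.47, so result = 0.47
  Gödel value = 0.47
Łukasiewicz evaluation:
  (p2 ⊃ p1): min(1, 1 − 0.67 + 0.44) = 0.77
  ((p2 ⊃ p1) ⊃ p3): min(1, 1 − 0.77 + 0.47) = 0.7
  (((p2 ⊃ p1) ⊃ p3) ⊃ p2): min(1, 1 − 0.7 + 0.67) = 0.97
  ((((p2 ⊃ p1) ⊃ p3) ⊃ p2) ⊃ p3): min(1, 1 − 0.97 + 0.47) = 0.5
  ¬p3: Łukasiewicz ¬ gives 1 − 0.47 = 0.53
  (((((p2 ⊃ p1) ⊃ p3) ⊃ p2) ⊃ p3) ⊃ ¬p3): min(1, 1 − 0.5 + 0.53) = 1
  ((((((p2 ⊃ p1) ⊃ p3) ⊃ p2) ⊃ p3) ⊃ ¬p3) ⊃ p1): min(1, 1 − 1 + 0.44) = 0.44
  (((((((p2 ⊃ p1) ⊃ p3) ⊃ p2) ⊃ p3) ⊃ ¬p3) ⊃ p1) ⊃ p3): min(1, 1 − 0.44 + 0.47) = 1
  Łukasiewicz value = 1
Difference: 0.47 − 1 = -0.53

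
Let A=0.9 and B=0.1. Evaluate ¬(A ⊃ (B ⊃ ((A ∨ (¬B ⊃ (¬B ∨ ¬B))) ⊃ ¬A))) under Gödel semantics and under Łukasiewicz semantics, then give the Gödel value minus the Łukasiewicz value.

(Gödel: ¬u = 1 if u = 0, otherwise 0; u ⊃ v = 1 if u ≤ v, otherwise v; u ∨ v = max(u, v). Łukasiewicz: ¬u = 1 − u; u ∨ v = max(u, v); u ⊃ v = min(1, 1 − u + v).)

1.00

Gödel evaluation:
  ¬B: Gödel ¬ of 0.1 = 0 (operand ≠ 0)
  ¬B: Gödel ¬ of 0.1 = 0 (operand ≠ 0)
  ¬B: Gödel ¬ of 0.1 = 0 (operand ≠ 0)
  (¬B ∨ ¬B) = max(0, 0) = 0
  (¬B ⊃ (¬B ∨ ¬B)): 0 ≤ 0, so result = 1
  (A ∨ (¬B ⊃ (¬B ∨ ¬B))) = max(0.9, 1) = 1
  ¬A: Gödel ¬ of 0.9 = 0 (operand ≠ 0)
  ((A ∨ (¬B ⊃ (¬B ∨ ¬B))) ⊃ ¬A): 1 > 0, so result = 0
  (B ⊃ ((A ∨ (¬B ⊃ (¬B ∨ ¬B))) ⊃ ¬A)): 0.1 > 0, so result = 0
  (A ⊃ (B ⊃ ((A ∨ (¬B ⊃ (¬B ∨ ¬B))) ⊃ ¬A))): 0.9 > 0, so result = 0
  ¬(A ⊃ (B ⊃ ((A ∨ (¬B ⊃ (¬B ∨ ¬B))) ⊃ ¬A))): Gödel ¬ of 0 = 1 (operand is 0)
  Gödel value = 1
Łukasiewicz evaluation:
  ¬B: Łukasiewicz ¬ gives 1 − 0.1 = 0.9
  ¬B: Łukasiewicz ¬ gives 1 − 0.1 = 0.9
  ¬B: Łukasiewicz ¬ gives 1 − 0.1 = 0.9
  (¬B ∨ ¬B) = max(0.9, 0.9) = 0.9
  (¬B ⊃ (¬B ∨ ¬B)): min(1, 1 − 0.9 + 0.9) = 1
  (A ∨ (¬B ⊃ (¬B ∨ ¬B))) = max(0.9, 1) = 1
  ¬A: Łukasiewicz ¬ gives 1 − 0.9 = 0.1
  ((A ∨ (¬B ⊃ (¬B ∨ ¬B))) ⊃ ¬A): min(1, 1 − 1 + 0.1) = 0.1
  (B ⊃ ((A ∨ (¬B ⊃ (¬B ∨ ¬B))) ⊃ ¬A)): min(1, 1 − 0.1 + 0.1) = 1
  (A ⊃ (B ⊃ ((A ∨ (¬B ⊃ (¬B ∨ ¬B))) ⊃ ¬A))): min(1, 1 − 0.9 + 1) = 1
  ¬(A ⊃ (B ⊃ ((A ∨ (¬B ⊃ (¬B ∨ ¬B))) ⊃ ¬A))): Łukasiewicz ¬ gives 1 − 1 = 0
  Łukasiewicz value = 0
Difference: 1 − 0 = 1.00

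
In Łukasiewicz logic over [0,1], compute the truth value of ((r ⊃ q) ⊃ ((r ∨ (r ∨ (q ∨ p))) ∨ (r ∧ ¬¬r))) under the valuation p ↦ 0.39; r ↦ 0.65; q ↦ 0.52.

(r ⊃ q): min(1, 1 − 0.65 + 0.52) = 0.87
(q ∨ p) = max(0.52, 0.39) = 0.52
(r ∨ (q ∨ p)) = max(0.65, 0.52) = 0.65
(r ∨ (r ∨ (q ∨ p))) = max(0.65, 0.65) = 0.65
¬r: Łukasiewicz ¬ gives 1 − 0.65 = 0.35
¬¬r: Łukasiewicz ¬ gives 1 − 0.35 = 0.65
(r ∧ ¬¬r) = min(0.65, 0.65) = 0.65
((r ∨ (r ∨ (q ∨ p))) ∨ (r ∧ ¬¬r)) = max(0.65, 0.65) = 0.65
((r ⊃ q) ⊃ ((r ∨ (r ∨ (q ∨ p))) ∨ (r ∧ ¬¬r))): min(1, 1 − 0.87 + 0.65) = 0.78

0.78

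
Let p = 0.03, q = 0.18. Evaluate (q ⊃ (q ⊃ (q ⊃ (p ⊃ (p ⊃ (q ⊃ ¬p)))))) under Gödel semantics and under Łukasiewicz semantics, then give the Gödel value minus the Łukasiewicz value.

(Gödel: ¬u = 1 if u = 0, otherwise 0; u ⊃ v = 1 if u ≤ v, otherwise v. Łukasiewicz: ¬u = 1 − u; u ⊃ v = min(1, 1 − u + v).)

-1.00

Gödel evaluation:
  ¬p: Gödel ¬ of 0.03 = 0 (operand ≠ 0)
  (q ⊃ ¬p): 0.18 > 0, so result = 0
  (p ⊃ (q ⊃ ¬p)): 0.03 > 0, so result = 0
  (p ⊃ (p ⊃ (q ⊃ ¬p))): 0.03 > 0, so result = 0
  (q ⊃ (p ⊃ (p ⊃ (q ⊃ ¬p)))): 0.18 > 0, so result = 0
  (q ⊃ (q ⊃ (p ⊃ (p ⊃ (q ⊃ ¬p))))): 0.18 > 0, so result = 0
  (q ⊃ (q ⊃ (q ⊃ (p ⊃ (p ⊃ (q ⊃ ¬p)))))): 0.18 > 0, so result = 0
  Gödel value = 0
Łukasiewicz evaluation:
  ¬p: Łukasiewicz ¬ gives 1 − 0.03 = 0.97
  (q ⊃ ¬p): min(1, 1 − 0.18 + 0.97) = 1
  (p ⊃ (q ⊃ ¬p)): min(1, 1 − 0.03 + 1) = 1
  (p ⊃ (p ⊃ (q ⊃ ¬p))): min(1, 1 − 0.03 + 1) = 1
  (q ⊃ (p ⊃ (p ⊃ (q ⊃ ¬p)))): min(1, 1 − 0.18 + 1) = 1
  (q ⊃ (q ⊃ (p ⊃ (p ⊃ (q ⊃ ¬p))))): min(1, 1 − 0.18 + 1) = 1
  (q ⊃ (q ⊃ (q ⊃ (p ⊃ (p ⊃ (q ⊃ ¬p)))))): min(1, 1 − 0.18 + 1) = 1
  Łukasiewicz value = 1
Difference: 0 − 1 = -1.00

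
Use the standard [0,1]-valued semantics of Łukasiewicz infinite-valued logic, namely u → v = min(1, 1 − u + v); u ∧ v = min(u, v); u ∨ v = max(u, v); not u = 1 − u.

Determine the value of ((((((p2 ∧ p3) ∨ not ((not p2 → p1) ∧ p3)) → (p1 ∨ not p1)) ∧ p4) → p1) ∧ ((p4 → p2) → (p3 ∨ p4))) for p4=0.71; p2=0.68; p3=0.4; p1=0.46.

(p2 ∧ p3) = min(0.68, 0.4) = 0.4
not p2: Łukasiewicz ¬ gives 1 − 0.68 = 0.32
(not p2 → p1): min(1, 1 − 0.32 + 0.46) = 1
((not p2 → p1) ∧ p3) = min(1, 0.4) = 0.4
not ((not p2 → p1) ∧ p3): Łukasiewicz ¬ gives 1 − 0.4 = 0.6
((p2 ∧ p3) ∨ not ((not p2 → p1) ∧ p3)) = max(0.4, 0.6) = 0.6
not p1: Łukasiewicz ¬ gives 1 − 0.46 = 0.54
(p1 ∨ not p1) = max(0.46, 0.54) = 0.54
(((p2 ∧ p3) ∨ not ((not p2 → p1) ∧ p3)) → (p1 ∨ not p1)): min(1, 1 − 0.6 + 0.54) = 0.94
((((p2 ∧ p3) ∨ not ((not p2 → p1) ∧ p3)) → (p1 ∨ not p1)) ∧ p4) = min(0.94, 0.71) = 0.71
(((((p2 ∧ p3) ∨ not ((not p2 → p1) ∧ p3)) → (p1 ∨ not p1)) ∧ p4) → p1): min(1, 1 − 0.71 + 0.46) = 0.75
(p4 → p2): min(1, 1 − 0.71 + 0.68) = 0.97
(p3 ∨ p4) = max(0.4, 0.71) = 0.71
((p4 → p2) → (p3 ∨ p4)): min(1, 1 − 0.97 + 0.71) = 0.74
((((((p2 ∧ p3) ∨ not ((not p2 → p1) ∧ p3)) → (p1 ∨ not p1)) ∧ p4) → p1) ∧ ((p4 → p2) → (p3 ∨ p4))) = min(0.75, 0.74) = 0.74

0.74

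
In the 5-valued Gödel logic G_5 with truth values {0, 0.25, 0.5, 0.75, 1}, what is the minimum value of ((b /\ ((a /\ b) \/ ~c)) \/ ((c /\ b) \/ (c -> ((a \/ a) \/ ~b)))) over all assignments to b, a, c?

The minimum is attained at b = 0.25, a = 0, c = 0.25:
  (a /\ b) = min(0, 0.25) = 0
  ~c: Gödel ¬ of 0.25 = 0 (operand ≠ 0)
  ((a /\ b) \/ ~c) = max(0, 0) = 0
  (b /\ ((a /\ b) \/ ~c)) = min(0.25, 0) = 0
  (c /\ b) = min(0.25, 0.25) = 0.25
  (a \/ a) = max(0, 0) = 0
  ~b: Gödel ¬ of 0.25 = 0 (operand ≠ 0)
  ((a \/ a) \/ ~b) = max(0, 0) = 0
  (c -> ((a \/ a) \/ ~b)): 0.25 > 0, so result = 0
  ((c /\ b) \/ (c -> ((a \/ a) \/ ~b))) = max(0.25, 0) = 0.25
  ((b /\ ((a /\ b) \/ ~c)) \/ ((c /\ b) \/ (c -> ((a \/ a) \/ ~b)))) = max(0, 0.25) = 0.25
Checking all 125 assignments confirms none give a value below 0.25.

0.25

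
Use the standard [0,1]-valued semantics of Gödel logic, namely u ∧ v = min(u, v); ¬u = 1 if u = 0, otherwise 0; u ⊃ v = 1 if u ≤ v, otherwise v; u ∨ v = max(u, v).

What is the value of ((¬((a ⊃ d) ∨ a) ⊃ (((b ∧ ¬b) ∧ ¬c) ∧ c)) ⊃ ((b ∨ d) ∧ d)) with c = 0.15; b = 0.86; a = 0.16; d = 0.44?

(a ⊃ d): 0.16 ≤ 0.44, so result = 1
((a ⊃ d) ∨ a) = max(1, 0.16) = 1
¬((a ⊃ d) ∨ a): Gödel ¬ of 1 = 0 (operand ≠ 0)
¬b: Gödel ¬ of 0.86 = 0 (operand ≠ 0)
(b ∧ ¬b) = min(0.86, 0) = 0
¬c: Gödel ¬ of 0.15 = 0 (operand ≠ 0)
((b ∧ ¬b) ∧ ¬c) = min(0, 0) = 0
(((b ∧ ¬b) ∧ ¬c) ∧ c) = min(0, 0.15) = 0
(¬((a ⊃ d) ∨ a) ⊃ (((b ∧ ¬b) ∧ ¬c) ∧ c)): 0 ≤ 0, so result = 1
(b ∨ d) = max(0.86, 0.44) = 0.86
((b ∨ d) ∧ d) = min(0.86, 0.44) = 0.44
((¬((a ⊃ d) ∨ a) ⊃ (((b ∧ ¬b) ∧ ¬c) ∧ c)) ⊃ ((b ∨ d) ∧ d)): 1 > 0.44, so result = 0.44

0.44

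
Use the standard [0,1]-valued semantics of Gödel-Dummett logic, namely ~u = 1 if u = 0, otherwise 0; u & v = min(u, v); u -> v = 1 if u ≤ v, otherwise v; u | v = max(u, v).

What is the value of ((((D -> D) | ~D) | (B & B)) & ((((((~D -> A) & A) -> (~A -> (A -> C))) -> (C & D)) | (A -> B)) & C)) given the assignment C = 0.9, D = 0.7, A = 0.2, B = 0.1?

(D -> D): 0.7 ≤ 0.7, so result = 1
~D: Gödel ¬ of 0.7 = 0 (operand ≠ 0)
((D -> D) | ~D) = max(1, 0) = 1
(B & B) = min(0.1, 0.1) = 0.1
(((D -> D) | ~D) | (B & B)) = max(1, 0.1) = 1
~D: Gödel ¬ of 0.7 = 0 (operand ≠ 0)
(~D -> A): 0 ≤ 0.2, so result = 1
((~D -> A) & A) = min(1, 0.2) = 0.2
~A: Gödel ¬ of 0.2 = 0 (operand ≠ 0)
(A -> C): 0.2 ≤ 0.9, so result = 1
(~A -> (A -> C)): 0 ≤ 1, so result = 1
(((~D -> A) & A) -> (~A -> (A -> C))): 0.2 ≤ 1, so result = 1
(C & D) = min(0.9, 0.7) = 0.7
((((~D -> A) & A) -> (~A -> (A -> C))) -> (C & D)): 1 > 0.7, so result = 0.7
(A -> B): 0.2 > 0.1, so result = 0.1
(((((~D -> A) & A) -> (~A -> (A -> C))) -> (C & D)) | (A -> B)) = max(0.7, 0.1) = 0.7
((((((~D -> A) & A) -> (~A -> (A -> C))) -> (C & D)) | (A -> B)) & C) = min(0.7, 0.9) = 0.7
((((D -> D) | ~D) | (B & B)) & ((((((~D -> A) & A) -> (~A -> (A -> C))) -> (C & D)) | (A -> B)) & C)) = min(1, 0.7) = 0.7

0.70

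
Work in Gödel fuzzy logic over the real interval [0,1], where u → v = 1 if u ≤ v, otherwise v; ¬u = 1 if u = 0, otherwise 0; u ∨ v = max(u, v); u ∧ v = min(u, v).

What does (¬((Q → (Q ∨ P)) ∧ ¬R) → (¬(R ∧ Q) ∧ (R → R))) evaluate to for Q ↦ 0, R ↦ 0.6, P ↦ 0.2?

(Q ∨ P) = max(0, 0.2) = 0.2
(Q → (Q ∨ P)): 0 ≤ 0.2, so result = 1
¬R: Gödel ¬ of 0.6 = 0 (operand ≠ 0)
((Q → (Q ∨ P)) ∧ ¬R) = min(1, 0) = 0
¬((Q → (Q ∨ P)) ∧ ¬R): Gödel ¬ of 0 = 1 (operand is 0)
(R ∧ Q) = min(0.6, 0) = 0
¬(R ∧ Q): Gödel ¬ of 0 = 1 (operand is 0)
(R → R): 0.6 ≤ 0.6, so result = 1
(¬(R ∧ Q) ∧ (R → R)) = min(1, 1) = 1
(¬((Q → (Q ∨ P)) ∧ ¬R) → (¬(R ∧ Q) ∧ (R → R))): 1 ≤ 1, so result = 1

1.00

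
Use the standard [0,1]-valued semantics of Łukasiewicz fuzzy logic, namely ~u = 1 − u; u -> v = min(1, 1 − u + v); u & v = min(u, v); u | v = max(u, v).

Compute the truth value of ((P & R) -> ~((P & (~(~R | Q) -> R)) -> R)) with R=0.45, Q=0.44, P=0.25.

0.75

(P & R) = min(0.25, 0.45) = 0.25
~R: Łukasiewicz ¬ gives 1 − 0.45 = 0.55
(~R | Q) = max(0.55, 0.44) = 0.55
~(~R | Q): Łukasiewicz ¬ gives 1 − 0.55 = 0.45
(~(~R | Q) -> R): min(1, 1 − 0.45 + 0.45) = 1
(P & (~(~R | Q) -> R)) = min(0.25, 1) = 0.25
((P & (~(~R | Q) -> R)) -> R): min(1, 1 − 0.25 + 0.45) = 1
~((P & (~(~R | Q) -> R)) -> R): Łukasiewicz ¬ gives 1 − 1 = 0
((P & R) -> ~((P & (~(~R | Q) -> R)) -> R)): min(1, 1 − 0.25 + 0) = 0.75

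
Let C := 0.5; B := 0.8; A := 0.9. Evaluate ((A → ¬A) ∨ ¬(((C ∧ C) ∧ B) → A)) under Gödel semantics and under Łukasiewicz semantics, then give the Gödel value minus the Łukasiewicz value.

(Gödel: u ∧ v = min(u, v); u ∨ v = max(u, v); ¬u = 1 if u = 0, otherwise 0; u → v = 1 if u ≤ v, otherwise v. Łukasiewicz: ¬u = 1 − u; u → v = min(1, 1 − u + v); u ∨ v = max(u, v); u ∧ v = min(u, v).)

-0.20

Gödel evaluation:
  ¬A: Gödel ¬ of 0.9 = 0 (operand ≠ 0)
  (A → ¬A): 0.9 > 0, so result = 0
  (C ∧ C) = min(0.5, 0.5) = 0.5
  ((C ∧ C) ∧ B) = min(0.5, 0.8) = 0.5
  (((C ∧ C) ∧ B) → A): 0.5 ≤ 0.9, so result = 1
  ¬(((C ∧ C) ∧ B) → A): Gödel ¬ of 1 = 0 (operand ≠ 0)
  ((A → ¬A) ∨ ¬(((C ∧ C) ∧ B) → A)) = max(0, 0) = 0
  Gödel value = 0
Łukasiewicz evaluation:
  ¬A: Łukasiewicz ¬ gives 1 − 0.9 = 0.1
  (A → ¬A): min(1, 1 − 0.9 + 0.1) = 0.2
  (C ∧ C) = min(0.5, 0.5) = 0.5
  ((C ∧ C) ∧ B) = min(0.5, 0.8) = 0.5
  (((C ∧ C) ∧ B) → A): min(1, 1 − 0.5 + 0.9) = 1
  ¬(((C ∧ C) ∧ B) → A): Łukasiewicz ¬ gives 1 − 1 = 0
  ((A → ¬A) ∨ ¬(((C ∧ C) ∧ B) → A)) = max(0.2, 0) = 0.2
  Łukasiewicz value = 0.2
Difference: 0 − 0.2 = -0.20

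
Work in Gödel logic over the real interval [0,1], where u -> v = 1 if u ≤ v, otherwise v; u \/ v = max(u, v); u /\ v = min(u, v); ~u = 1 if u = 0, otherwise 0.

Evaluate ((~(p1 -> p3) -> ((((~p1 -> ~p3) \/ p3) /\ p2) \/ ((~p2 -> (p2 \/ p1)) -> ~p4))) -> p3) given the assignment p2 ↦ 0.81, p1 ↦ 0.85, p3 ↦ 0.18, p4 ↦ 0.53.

(p1 -> p3): 0.85 > 0.18, so result = 0.18
~(p1 -> p3): Gödel ¬ of 0.18 = 0 (operand ≠ 0)
~p1: Gödel ¬ of 0.85 = 0 (operand ≠ 0)
~p3: Gödel ¬ of 0.18 = 0 (operand ≠ 0)
(~p1 -> ~p3): 0 ≤ 0, so result = 1
((~p1 -> ~p3) \/ p3) = max(1, 0.18) = 1
(((~p1 -> ~p3) \/ p3) /\ p2) = min(1, 0.81) = 0.81
~p2: Gödel ¬ of 0.81 = 0 (operand ≠ 0)
(p2 \/ p1) = max(0.81, 0.85) = 0.85
(~p2 -> (p2 \/ p1)): 0 ≤ 0.85, so result = 1
~p4: Gödel ¬ of 0.53 = 0 (operand ≠ 0)
((~p2 -> (p2 \/ p1)) -> ~p4): 1 > 0, so result = 0
((((~p1 -> ~p3) \/ p3) /\ p2) \/ ((~p2 -> (p2 \/ p1)) -> ~p4)) = max(0.81, 0) = 0.81
(~(p1 -> p3) -> ((((~p1 -> ~p3) \/ p3) /\ p2) \/ ((~p2 -> (p2 \/ p1)) -> ~p4))): 0 ≤ 0.81, so result = 1
((~(p1 -> p3) -> ((((~p1 -> ~p3) \/ p3) /\ p2) \/ ((~p2 -> (p2 \/ p1)) -> ~p4))) -> p3): 1 > 0.18, so result = 0.18

0.18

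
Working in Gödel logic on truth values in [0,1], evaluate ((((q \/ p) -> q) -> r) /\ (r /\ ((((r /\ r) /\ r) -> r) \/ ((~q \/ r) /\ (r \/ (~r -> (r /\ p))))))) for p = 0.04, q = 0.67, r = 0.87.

0.87

(q \/ p) = max(0.67, 0.04) = 0.67
((q \/ p) -> q): 0.67 ≤ 0.67, so result = 1
(((q \/ p) -> q) -> r): 1 > 0.87, so result = 0.87
(r /\ r) = min(0.87, 0.87) = 0.87
((r /\ r) /\ r) = min(0.87, 0.87) = 0.87
(((r /\ r) /\ r) -> r): 0.87 ≤ 0.87, so result = 1
~q: Gödel ¬ of 0.67 = 0 (operand ≠ 0)
(~q \/ r) = max(0, 0.87) = 0.87
~r: Gödel ¬ of 0.87 = 0 (operand ≠ 0)
(r /\ p) = min(0.87, 0.04) = 0.04
(~r -> (r /\ p)): 0 ≤ 0.04, so result = 1
(r \/ (~r -> (r /\ p))) = max(0.87, 1) = 1
((~q \/ r) /\ (r \/ (~r -> (r /\ p)))) = min(0.87, 1) = 0.87
((((r /\ r) /\ r) -> r) \/ ((~q \/ r) /\ (r \/ (~r -> (r /\ p))))) = max(1, 0.87) = 1
(r /\ ((((r /\ r) /\ r) -> r) \/ ((~q \/ r) /\ (r \/ (~r -> (r /\ p)))))) = min(0.87, 1) = 0.87
((((q \/ p) -> q) -> r) /\ (r /\ ((((r /\ r) /\ r) -> r) \/ ((~q \/ r) /\ (r \/ (~r -> (r /\ p))))))) = min(0.87, 0.87) = 0.87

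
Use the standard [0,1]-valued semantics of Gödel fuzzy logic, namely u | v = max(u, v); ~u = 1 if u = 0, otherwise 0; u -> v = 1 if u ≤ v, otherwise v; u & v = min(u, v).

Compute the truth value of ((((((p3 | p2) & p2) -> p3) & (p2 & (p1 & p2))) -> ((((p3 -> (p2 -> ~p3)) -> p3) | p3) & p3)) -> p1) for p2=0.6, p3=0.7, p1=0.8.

0.80

(p3 | p2) = max(0.7, 0.6) = 0.7
((p3 | p2) & p2) = min(0.7, 0.6) = 0.6
(((p3 | p2) & p2) -> p3): 0.6 ≤ 0.7, so result = 1
(p1 & p2) = min(0.8, 0.6) = 0.6
(p2 & (p1 & p2)) = min(0.6, 0.6) = 0.6
((((p3 | p2) & p2) -> p3) & (p2 & (p1 & p2))) = min(1, 0.6) = 0.6
~p3: Gödel ¬ of 0.7 = 0 (operand ≠ 0)
(p2 -> ~p3): 0.6 > 0, so result = 0
(p3 -> (p2 -> ~p3)): 0.7 > 0, so result = 0
((p3 -> (p2 -> ~p3)) -> p3): 0 ≤ 0.7, so result = 1
(((p3 -> (p2 -> ~p3)) -> p3) | p3) = max(1, 0.7) = 1
((((p3 -> (p2 -> ~p3)) -> p3) | p3) & p3) = min(1, 0.7) = 0.7
(((((p3 | p2) & p2) -> p3) & (p2 & (p1 & p2))) -> ((((p3 -> (p2 -> ~p3)) -> p3) | p3) & p3)): 0.6 ≤ 0.7, so result = 1
((((((p3 | p2) & p2) -> p3) & (p2 & (p1 & p2))) -> ((((p3 -> (p2 -> ~p3)) -> p3) | p3) & p3)) -> p1): 1 > 0.8, so result = 0.8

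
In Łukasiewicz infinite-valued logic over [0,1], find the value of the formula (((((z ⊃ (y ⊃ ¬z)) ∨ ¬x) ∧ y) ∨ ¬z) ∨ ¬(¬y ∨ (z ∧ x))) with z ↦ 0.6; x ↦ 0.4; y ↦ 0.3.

¬z: Łukasiewicz ¬ gives 1 − 0.6 = 0.4
(y ⊃ ¬z): min(1, 1 − 0.3 + 0.4) = 1
(z ⊃ (y ⊃ ¬z)): min(1, 1 − 0.6 + 1) = 1
¬x: Łukasiewicz ¬ gives 1 − 0.4 = 0.6
((z ⊃ (y ⊃ ¬z)) ∨ ¬x) = max(1, 0.6) = 1
(((z ⊃ (y ⊃ ¬z)) ∨ ¬x) ∧ y) = min(1, 0.3) = 0.3
¬z: Łukasiewicz ¬ gives 1 − 0.6 = 0.4
((((z ⊃ (y ⊃ ¬z)) ∨ ¬x) ∧ y) ∨ ¬z) = max(0.3, 0.4) = 0.4
¬y: Łukasiewicz ¬ gives 1 − 0.3 = 0.7
(z ∧ x) = min(0.6, 0.4) = 0.4
(¬y ∨ (z ∧ x)) = max(0.7, 0.4) = 0.7
¬(¬y ∨ (z ∧ x)): Łukasiewicz ¬ gives 1 − 0.7 = 0.3
(((((z ⊃ (y ⊃ ¬z)) ∨ ¬x) ∧ y) ∨ ¬z) ∨ ¬(¬y ∨ (z ∧ x))) = max(0.4, 0.3) = 0.4

0.40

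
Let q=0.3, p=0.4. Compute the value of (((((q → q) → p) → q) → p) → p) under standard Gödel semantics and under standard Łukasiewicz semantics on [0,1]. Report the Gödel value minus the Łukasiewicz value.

-0.50

Gödel evaluation:
  (q → q): 0.3 ≤ 0.3, so result = 1
  ((q → q) → p): 1 > 0.4, so result = 0.4
  (((q → q) → p) → q): 0.4 > 0.3, so result = 0.3
  ((((q → q) → p) → q) → p): 0.3 ≤ 0.4, so result = 1
  (((((q → q) → p) → q) → p) → p): 1 > 0.4, so result = 0.4
  Gödel value = 0.4
Łukasiewicz evaluation:
  (q → q): min(1, 1 − 0.3 + 0.3) = 1
  ((q → q) → p): min(1, 1 − 1 + 0.4) = 0.4
  (((q → q) → p) → q): min(1, 1 − 0.4 + 0.3) = 0.9
  ((((q → q) → p) → q) → p): min(1, 1 − 0.9 + 0.4) = 0.5
  (((((q → q) → p) → q) → p) → p): min(1, 1 − 0.5 + 0.4) = 0.9
  Łukasiewicz value = 0.9
Difference: 0.4 − 0.9 = -0.50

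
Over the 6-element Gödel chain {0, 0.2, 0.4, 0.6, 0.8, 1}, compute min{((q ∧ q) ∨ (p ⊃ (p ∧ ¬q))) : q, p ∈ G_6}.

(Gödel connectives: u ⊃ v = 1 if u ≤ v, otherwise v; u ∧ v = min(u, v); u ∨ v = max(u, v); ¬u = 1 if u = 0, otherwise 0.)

The minimum is attained at q = 0.2, p = 0.2:
  (q ∧ q) = min(0.2, 0.2) = 0.2
  ¬q: Gödel ¬ of 0.2 = 0 (operand ≠ 0)
  (p ∧ ¬q) = min(0.2, 0) = 0
  (p ⊃ (p ∧ ¬q)): 0.2 > 0, so result = 0
  ((q ∧ q) ∨ (p ⊃ (p ∧ ¬q))) = max(0.2, 0) = 0.2
Checking all 36 assignments confirms none give a value below 0.20.

0.20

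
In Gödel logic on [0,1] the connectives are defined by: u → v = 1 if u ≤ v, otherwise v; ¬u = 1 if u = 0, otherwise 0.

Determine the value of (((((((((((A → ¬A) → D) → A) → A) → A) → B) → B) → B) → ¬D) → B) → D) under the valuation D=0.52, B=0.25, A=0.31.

¬A: Gödel ¬ of 0.31 = 0 (operand ≠ 0)
(A → ¬A): 0.31 > 0, so result = 0
((A → ¬A) → D): 0 ≤ 0.52, so result = 1
(((A → ¬A) → D) → A): 1 > 0.31, so result = 0.31
((((A → ¬A) → D) → A) → A): 0.31 ≤ 0.31, so result = 1
(((((A → ¬A) → D) → A) → A) → A): 1 > 0.31, so result = 0.31
((((((A → ¬A) → D) → A) → A) → A) → B): 0.31 > 0.25, so result = 0.25
(((((((A → ¬A) → D) → A) → A) → A) → B) → B): 0.25 ≤ 0.25, so result = 1
((((((((A → ¬A) → D) → A) → A) → A) → B) → B) → B): 1 > 0.25, so result = 0.25
¬D: Gödel ¬ of 0.52 = 0 (operand ≠ 0)
(((((((((A → ¬A) → D) → A) → A) → A) → B) → B) → B) → ¬D): 0.25 > 0, so result = 0
((((((((((A → ¬A) → D) → A) → A) → A) → B) → B) → B) → ¬D) → B): 0 ≤ 0.25, so result = 1
(((((((((((A → ¬A) → D) → A) → A) → A) → B) → B) → B) → ¬D) → B) → D): 1 > 0.52, so result = 0.52

0.52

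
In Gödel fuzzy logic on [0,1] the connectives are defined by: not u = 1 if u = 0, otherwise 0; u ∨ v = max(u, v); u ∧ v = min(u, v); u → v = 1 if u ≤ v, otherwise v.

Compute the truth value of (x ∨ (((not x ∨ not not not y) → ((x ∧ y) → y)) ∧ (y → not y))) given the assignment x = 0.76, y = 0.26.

0.76

not x: Gödel ¬ of 0.76 = 0 (operand ≠ 0)
not y: Gödel ¬ of 0.26 = 0 (operand ≠ 0)
not not y: Gödel ¬ of 0 = 1 (operand is 0)
not not not y: Gödel ¬ of 1 = 0 (operand ≠ 0)
(not x ∨ not not not y) = max(0, 0) = 0
(x ∧ y) = min(0.76, 0.26) = 0.26
((x ∧ y) → y): 0.26 ≤ 0.26, so result = 1
((not x ∨ not not not y) → ((x ∧ y) → y)): 0 ≤ 1, so result = 1
not y: Gödel ¬ of 0.26 = 0 (operand ≠ 0)
(y → not y): 0.26 > 0, so result = 0
(((not x ∨ not not not y) → ((x ∧ y) → y)) ∧ (y → not y)) = min(1, 0) = 0
(x ∨ (((not x ∨ not not not y) → ((x ∧ y) → y)) ∧ (y → not y))) = max(0.76, 0) = 0.76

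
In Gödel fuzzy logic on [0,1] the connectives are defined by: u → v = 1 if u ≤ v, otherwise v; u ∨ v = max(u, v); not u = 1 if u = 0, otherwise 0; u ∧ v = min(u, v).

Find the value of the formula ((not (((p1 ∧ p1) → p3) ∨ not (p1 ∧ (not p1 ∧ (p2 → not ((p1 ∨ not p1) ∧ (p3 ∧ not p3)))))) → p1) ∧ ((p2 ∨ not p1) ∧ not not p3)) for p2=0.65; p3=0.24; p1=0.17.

(p1 ∧ p1) = min(0.17, 0.17) = 0.17
((p1 ∧ p1) → p3): 0.17 ≤ 0.24, so result = 1
not p1: Gödel ¬ of 0.17 = 0 (operand ≠ 0)
not p1: Gödel ¬ of 0.17 = 0 (operand ≠ 0)
(p1 ∨ not p1) = max(0.17, 0) = 0.17
not p3: Gödel ¬ of 0.24 = 0 (operand ≠ 0)
(p3 ∧ not p3) = min(0.24, 0) = 0
((p1 ∨ not p1) ∧ (p3 ∧ not p3)) = min(0.17, 0) = 0
not ((p1 ∨ not p1) ∧ (p3 ∧ not p3)): Gödel ¬ of 0 = 1 (operand is 0)
(p2 → not ((p1 ∨ not p1) ∧ (p3 ∧ not p3))): 0.65 ≤ 1, so result = 1
(not p1 ∧ (p2 → not ((p1 ∨ not p1) ∧ (p3 ∧ not p3)))) = min(0, 1) = 0
(p1 ∧ (not p1 ∧ (p2 → not ((p1 ∨ not p1) ∧ (p3 ∧ not p3))))) = min(0.17, 0) = 0
not (p1 ∧ (not p1 ∧ (p2 → not ((p1 ∨ not p1) ∧ (p3 ∧ not p3))))): Gödel ¬ of 0 = 1 (operand is 0)
(((p1 ∧ p1) → p3) ∨ not (p1 ∧ (not p1 ∧ (p2 → not ((p1 ∨ not p1) ∧ (p3 ∧ not p3)))))) = max(1, 1) = 1
not (((p1 ∧ p1) → p3) ∨ not (p1 ∧ (not p1 ∧ (p2 → not ((p1 ∨ not p1) ∧ (p3 ∧ not p3)))))): Gödel ¬ of 1 = 0 (operand ≠ 0)
(not (((p1 ∧ p1) → p3) ∨ not (p1 ∧ (not p1 ∧ (p2 → not ((p1 ∨ not p1) ∧ (p3 ∧ not p3)))))) → p1): 0 ≤ 0.17, so result = 1
not p1: Gödel ¬ of 0.17 = 0 (operand ≠ 0)
(p2 ∨ not p1) = max(0.65, 0) = 0.65
not p3: Gödel ¬ of 0.24 = 0 (operand ≠ 0)
not not p3: Gödel ¬ of 0 = 1 (operand is 0)
((p2 ∨ not p1) ∧ not not p3) = min(0.65, 1) = 0.65
((not (((p1 ∧ p1) → p3) ∨ not (p1 ∧ (not p1 ∧ (p2 → not ((p1 ∨ not p1) ∧ (p3 ∧ not p3)))))) → p1) ∧ ((p2 ∨ not p1) ∧ not not p3)) = min(1, 0.65) = 0.65

0.65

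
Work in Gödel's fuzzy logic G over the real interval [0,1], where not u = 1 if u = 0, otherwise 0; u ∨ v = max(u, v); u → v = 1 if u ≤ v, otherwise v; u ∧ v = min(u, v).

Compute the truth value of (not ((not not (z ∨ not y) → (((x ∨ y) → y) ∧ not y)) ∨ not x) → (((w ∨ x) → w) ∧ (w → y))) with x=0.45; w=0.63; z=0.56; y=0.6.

0.60

not y: Gödel ¬ of 0.6 = 0 (operand ≠ 0)
(z ∨ not y) = max(0.56, 0) = 0.56
not (z ∨ not y): Gödel ¬ of 0.56 = 0 (operand ≠ 0)
not not (z ∨ not y): Gödel ¬ of 0 = 1 (operand is 0)
(x ∨ y) = max(0.45, 0.6) = 0.6
((x ∨ y) → y): 0.6 ≤ 0.6, so result = 1
not y: Gödel ¬ of 0.6 = 0 (operand ≠ 0)
(((x ∨ y) → y) ∧ not y) = min(1, 0) = 0
(not not (z ∨ not y) → (((x ∨ y) → y) ∧ not y)): 1 > 0, so result = 0
not x: Gödel ¬ of 0.45 = 0 (operand ≠ 0)
((not not (z ∨ not y) → (((x ∨ y) → y) ∧ not y)) ∨ not x) = max(0, 0) = 0
not ((not not (z ∨ not y) → (((x ∨ y) → y) ∧ not y)) ∨ not x): Gödel ¬ of 0 = 1 (operand is 0)
(w ∨ x) = max(0.63, 0.45) = 0.63
((w ∨ x) → w): 0.63 ≤ 0.63, so result = 1
(w → y): 0.63 > 0.6, so result = 0.6
(((w ∨ x) → w) ∧ (w → y)) = min(1, 0.6) = 0.6
(not ((not not (z ∨ not y) → (((x ∨ y) → y) ∧ not y)) ∨ not x) → (((w ∨ x) → w) ∧ (w → y))): 1 > 0.6, so result = 0.6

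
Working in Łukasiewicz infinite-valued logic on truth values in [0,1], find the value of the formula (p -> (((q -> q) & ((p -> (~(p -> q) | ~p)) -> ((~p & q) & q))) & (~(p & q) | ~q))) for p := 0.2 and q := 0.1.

0.90

(q -> q): min(1, 1 − 0.1 + 0.1) = 1
(p -> q): min(1, 1 − 0.2 + 0.1) = 0.9
~(p -> q): Łukasiewicz ¬ gives 1 − 0.9 = 0.1
~p: Łukasiewicz ¬ gives 1 − 0.2 = 0.8
(~(p -> q) | ~p) = max(0.1, 0.8) = 0.8
(p -> (~(p -> q) | ~p)): min(1, 1 − 0.2 + 0.8) = 1
~p: Łukasiewicz ¬ gives 1 − 0.2 = 0.8
(~p & q) = min(0.8, 0.1) = 0.1
((~p & q) & q) = min(0.1, 0.1) = 0.1
((p -> (~(p -> q) | ~p)) -> ((~p & q) & q)): min(1, 1 − 1 + 0.1) = 0.1
((q -> q) & ((p -> (~(p -> q) | ~p)) -> ((~p & q) & q))) = min(1, 0.1) = 0.1
(p & q) = min(0.2, 0.1) = 0.1
~(p & q): Łukasiewicz ¬ gives 1 − 0.1 = 0.9
~q: Łukasiewicz ¬ gives 1 − 0.1 = 0.9
(~(p & q) | ~q) = max(0.9, 0.9) = 0.9
(((q -> q) & ((p -> (~(p -> q) | ~p)) -> ((~p & q) & q))) & (~(p & q) | ~q)) = min(0.1, 0.9) = 0.1
(p -> (((q -> q) & ((p -> (~(p -> q) | ~p)) -> ((~p & q) & q))) & (~(p & q) | ~q))): min(1, 1 − 0.2 + 0.1) = 0.9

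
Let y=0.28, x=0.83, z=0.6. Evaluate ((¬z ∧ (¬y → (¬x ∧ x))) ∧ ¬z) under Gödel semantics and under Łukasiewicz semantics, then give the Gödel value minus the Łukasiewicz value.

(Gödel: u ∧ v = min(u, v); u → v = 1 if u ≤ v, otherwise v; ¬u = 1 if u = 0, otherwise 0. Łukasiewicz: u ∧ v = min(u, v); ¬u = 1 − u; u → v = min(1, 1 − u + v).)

Gödel evaluation:
  ¬z: Gödel ¬ of 0.6 = 0 (operand ≠ 0)
  ¬y: Gödel ¬ of 0.28 = 0 (operand ≠ 0)
  ¬x: Gödel ¬ of 0.83 = 0 (operand ≠ 0)
  (¬x ∧ x) = min(0, 0.83) = 0
  (¬y → (¬x ∧ x)): 0 ≤ 0, so result = 1
  (¬z ∧ (¬y → (¬x ∧ x))) = min(0, 1) = 0
  ¬z: Gödel ¬ of 0.6 = 0 (operand ≠ 0)
  ((¬z ∧ (¬y → (¬x ∧ x))) ∧ ¬z) = min(0, 0) = 0
  Gödel value = 0
Łukasiewicz evaluation:
  ¬z: Łukasiewicz ¬ gives 1 − 0.6 = 0.4
  ¬y: Łukasiewicz ¬ gives 1 − 0.28 = 0.72
  ¬x: Łukasiewicz ¬ gives 1 − 0.83 = 0.17
  (¬x ∧ x) = min(0.17, 0.83) = 0.17
  (¬y → (¬x ∧ x)): min(1, 1 − 0.72 + 0.17) = 0.45
  (¬z ∧ (¬y → (¬x ∧ x))) = min(0.4, 0.45) = 0.4
  ¬z: Łukasiewicz ¬ gives 1 − 0.6 = 0.4
  ((¬z ∧ (¬y → (¬x ∧ x))) ∧ ¬z) = min(0.4, 0.4) = 0.4
  Łukasiewicz value = 0.4
Difference: 0 − 0.4 = -0.40

-0.40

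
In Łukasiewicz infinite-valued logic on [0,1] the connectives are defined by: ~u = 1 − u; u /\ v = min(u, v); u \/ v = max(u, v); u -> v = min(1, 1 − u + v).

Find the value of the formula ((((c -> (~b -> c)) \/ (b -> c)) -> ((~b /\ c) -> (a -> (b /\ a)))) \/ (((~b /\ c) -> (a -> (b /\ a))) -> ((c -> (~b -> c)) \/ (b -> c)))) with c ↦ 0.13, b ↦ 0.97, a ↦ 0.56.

~b: Łukasiewicz ¬ gives 1 − 0.97 = 0.03
(~b -> c): min(1, 1 − 0.03 + 0.13) = 1
(c -> (~b -> c)): min(1, 1 − 0.13 + 1) = 1
(b -> c): min(1, 1 − 0.97 + 0.13) = 0.16
((c -> (~b -> c)) \/ (b -> c)) = max(1, 0.16) = 1
~b: Łukasiewicz ¬ gives 1 − 0.97 = 0.03
(~b /\ c) = min(0.03, 0.13) = 0.03
(b /\ a) = min(0.97, 0.56) = 0.56
(a -> (b /\ a)): min(1, 1 − 0.56 + 0.56) = 1
((~b /\ c) -> (a -> (b /\ a))): min(1, 1 − 0.03 + 1) = 1
(((c -> (~b -> c)) \/ (b -> c)) -> ((~b /\ c) -> (a -> (b /\ a)))): min(1, 1 − 1 + 1) = 1
~b: Łukasiewicz ¬ gives 1 − 0.97 = 0.03
(~b /\ c) = min(0.03, 0.13) = 0.03
(b /\ a) = min(0.97, 0.56) = 0.56
(a -> (b /\ a)): min(1, 1 − 0.56 + 0.56) = 1
((~b /\ c) -> (a -> (b /\ a))): min(1, 1 − 0.03 + 1) = 1
~b: Łukasiewicz ¬ gives 1 − 0.97 = 0.03
(~b -> c): min(1, 1 − 0.03 + 0.13) = 1
(c -> (~b -> c)): min(1, 1 − 0.13 + 1) = 1
(b -> c): min(1, 1 − 0.97 + 0.13) = 0.16
((c -> (~b -> c)) \/ (b -> c)) = max(1, 0.16) = 1
(((~b /\ c) -> (a -> (b /\ a))) -> ((c -> (~b -> c)) \/ (b -> c))): min(1, 1 − 1 + 1) = 1
((((c -> (~b -> c)) \/ (b -> c)) -> ((~b /\ c) -> (a -> (b /\ a)))) \/ (((~b /\ c) -> (a -> (b /\ a))) -> ((c -> (~b -> c)) \/ (b -> c)))) = max(1, 1) = 1

1.00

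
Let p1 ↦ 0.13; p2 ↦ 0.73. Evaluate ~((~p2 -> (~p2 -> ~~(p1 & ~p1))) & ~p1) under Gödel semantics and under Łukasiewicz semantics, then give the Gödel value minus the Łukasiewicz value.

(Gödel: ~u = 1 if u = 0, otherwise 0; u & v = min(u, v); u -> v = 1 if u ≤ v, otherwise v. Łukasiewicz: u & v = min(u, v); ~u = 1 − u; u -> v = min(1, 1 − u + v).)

0.87

Gödel evaluation:
  ~p2: Gödel ¬ of 0.73 = 0 (operand ≠ 0)
  ~p2: Gödel ¬ of 0.73 = 0 (operand ≠ 0)
  ~p1: Gödel ¬ of 0.13 = 0 (operand ≠ 0)
  (p1 & ~p1) = min(0.13, 0) = 0
  ~(p1 & ~p1): Gödel ¬ of 0 = 1 (operand is 0)
  ~~(p1 & ~p1): Gödel ¬ of 1 = 0 (operand ≠ 0)
  (~p2 -> ~~(p1 & ~p1)): 0 ≤ 0, so result = 1
  (~p2 -> (~p2 -> ~~(p1 & ~p1))): 0 ≤ 1, so result = 1
  ~p1: Gödel ¬ of 0.13 = 0 (operand ≠ 0)
  ((~p2 -> (~p2 -> ~~(p1 & ~p1))) & ~p1) = min(1, 0) = 0
  ~((~p2 -> (~p2 -> ~~(p1 & ~p1))) & ~p1): Gödel ¬ of 0 = 1 (operand is 0)
  Gödel value = 1
Łukasiewicz evaluation:
  ~p2: Łukasiewicz ¬ gives 1 − 0.73 = 0.27
  ~p2: Łukasiewicz ¬ gives 1 − 0.73 = 0.27
  ~p1: Łukasiewicz ¬ gives 1 − 0.13 = 0.87
  (p1 & ~p1) = min(0.13, 0.87) = 0.13
  ~(p1 & ~p1): Łukasiewicz ¬ gives 1 − 0.13 = 0.87
  ~~(p1 & ~p1): Łukasiewicz ¬ gives 1 − 0.87 = 0.13
  (~p2 -> ~~(p1 & ~p1)): min(1, 1 − 0.27 + 0.13) = 0.86
  (~p2 -> (~p2 -> ~~(p1 & ~p1))): min(1, 1 − 0.27 + 0.86) = 1
  ~p1: Łukasiewicz ¬ gives 1 − 0.13 = 0.87
  ((~p2 -> (~p2 -> ~~(p1 & ~p1))) & ~p1) = min(1, 0.87) = 0.87
  ~((~p2 -> (~p2 -> ~~(p1 & ~p1))) & ~p1): Łukasiewicz ¬ gives 1 − 0.87 = 0.13
  Łukasiewicz value = 0.13
Difference: 1 − 0.13 = 0.87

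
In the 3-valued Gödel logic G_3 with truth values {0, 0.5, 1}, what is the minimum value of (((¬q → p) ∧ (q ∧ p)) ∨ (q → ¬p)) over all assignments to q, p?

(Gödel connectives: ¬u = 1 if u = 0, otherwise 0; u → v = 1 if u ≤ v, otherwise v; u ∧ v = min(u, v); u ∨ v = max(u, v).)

0.50

The minimum is attained at q = 0.5, p = 0.5:
  ¬q: Gödel ¬ of 0.5 = 0 (operand ≠ 0)
  (¬q → p): 0 ≤ 0.5, so result = 1
  (q ∧ p) = min(0.5, 0.5) = 0.5
  ((¬q → p) ∧ (q ∧ p)) = min(1, 0.5) = 0.5
  ¬p: Gödel ¬ of 0.5 = 0 (operand ≠ 0)
  (q → ¬p): 0.5 > 0, so result = 0
  (((¬q → p) ∧ (q ∧ p)) ∨ (q → ¬p)) = max(0.5, 0) = 0.5
Checking all 9 assignments confirms none give a value below 0.50.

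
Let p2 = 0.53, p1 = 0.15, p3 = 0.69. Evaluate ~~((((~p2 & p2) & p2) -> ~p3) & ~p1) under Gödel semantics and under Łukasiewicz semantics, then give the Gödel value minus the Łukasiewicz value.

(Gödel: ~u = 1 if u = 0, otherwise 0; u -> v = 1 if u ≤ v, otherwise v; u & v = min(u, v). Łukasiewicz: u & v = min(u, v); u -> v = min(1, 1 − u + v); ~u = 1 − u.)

-0.84

Gödel evaluation:
  ~p2: Gödel ¬ of 0.53 = 0 (operand ≠ 0)
  (~p2 & p2) = min(0, 0.53) = 0
  ((~p2 & p2) & p2) = min(0, 0.53) = 0
  ~p3: Gödel ¬ of 0.69 = 0 (operand ≠ 0)
  (((~p2 & p2) & p2) -> ~p3): 0 ≤ 0, so result = 1
  ~p1: Gödel ¬ of 0.15 = 0 (operand ≠ 0)
  ((((~p2 & p2) & p2) -> ~p3) & ~p1) = min(1, 0) = 0
  ~((((~p2 & p2) & p2) -> ~p3) & ~p1): Gödel ¬ of 0 = 1 (operand is 0)
  ~~((((~p2 & p2) & p2) -> ~p3) & ~p1): Gödel ¬ of 1 = 0 (operand ≠ 0)
  Gödel value = 0
Łukasiewicz evaluation:
  ~p2: Łukasiewicz ¬ gives 1 − 0.53 = 0.47
  (~p2 & p2) = min(0.47, 0.53) = 0.47
  ((~p2 & p2) & p2) = min(0.47, 0.53) = 0.47
  ~p3: Łukasiewicz ¬ gives 1 − 0.69 = 0.31
  (((~p2 & p2) & p2) -> ~p3): min(1, 1 − 0.47 + 0.31) = 0.84
  ~p1: Łukasiewicz ¬ gives 1 − 0.15 = 0.85
  ((((~p2 & p2) & p2) -> ~p3) & ~p1) = min(0.84, 0.85) = 0.84
  ~((((~p2 & p2) & p2) -> ~p3) & ~p1): Łukasiewicz ¬ gives 1 − 0.84 = 0.16
  ~~((((~p2 & p2) & p2) -> ~p3) & ~p1): Łukasiewicz ¬ gives 1 − 0.16 = 0.84
  Łukasiewicz value = 0.84
Difference: 0 − 0.84 = -0.84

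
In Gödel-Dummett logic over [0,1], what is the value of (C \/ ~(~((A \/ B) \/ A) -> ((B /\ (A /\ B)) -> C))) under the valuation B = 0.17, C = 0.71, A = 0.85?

0.71

(A \/ B) = max(0.85, 0.17) = 0.85
((A \/ B) \/ A) = max(0.85, 0.85) = 0.85
~((A \/ B) \/ A): Gödel ¬ of 0.85 = 0 (operand ≠ 0)
(A /\ B) = min(0.85, 0.17) = 0.17
(B /\ (A /\ B)) = min(0.17, 0.17) = 0.17
((B /\ (A /\ B)) -> C): 0.17 ≤ 0.71, so result = 1
(~((A \/ B) \/ A) -> ((B /\ (A /\ B)) -> C)): 0 ≤ 1, so result = 1
~(~((A \/ B) \/ A) -> ((B /\ (A /\ B)) -> C)): Gödel ¬ of 1 = 0 (operand ≠ 0)
(C \/ ~(~((A \/ B) \/ A) -> ((B /\ (A /\ B)) -> C))) = max(0.71, 0) = 0.71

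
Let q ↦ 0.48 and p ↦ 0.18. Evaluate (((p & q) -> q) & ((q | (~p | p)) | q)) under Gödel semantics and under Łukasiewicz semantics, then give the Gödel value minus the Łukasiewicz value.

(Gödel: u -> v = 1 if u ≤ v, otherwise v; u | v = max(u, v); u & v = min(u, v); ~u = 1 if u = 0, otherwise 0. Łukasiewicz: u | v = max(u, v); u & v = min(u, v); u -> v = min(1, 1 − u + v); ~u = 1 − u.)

Gödel evaluation:
  (p & q) = min(0.18, 0.48) = 0.18
  ((p & q) -> q): 0.18 ≤ 0.48, so result = 1
  ~p: Gödel ¬ of 0.18 = 0 (operand ≠ 0)
  (~p | p) = max(0, 0.18) = 0.18
  (q | (~p | p)) = max(0.48, 0.18) = 0.48
  ((q | (~p | p)) | q) = max(0.48, 0.48) = 0.48
  (((p & q) -> q) & ((q | (~p | p)) | q)) = min(1, 0.48) = 0.48
  Gödel value = 0.48
Łukasiewicz evaluation:
  (p & q) = min(0.18, 0.48) = 0.18
  ((p & q) -> q): min(1, 1 − 0.18 + 0.48) = 1
  ~p: Łukasiewicz ¬ gives 1 − 0.18 = 0.82
  (~p | p) = max(0.82, 0.18) = 0.82
  (q | (~p | p)) = max(0.48, 0.82) = 0.82
  ((q | (~p | p)) | q) = max(0.82, 0.48) = 0.82
  (((p & q) -> q) & ((q | (~p | p)) | q)) = min(1, 0.82) = 0.82
  Łukasiewicz value = 0.82
Difference: 0.48 − 0.82 = -0.34

-0.34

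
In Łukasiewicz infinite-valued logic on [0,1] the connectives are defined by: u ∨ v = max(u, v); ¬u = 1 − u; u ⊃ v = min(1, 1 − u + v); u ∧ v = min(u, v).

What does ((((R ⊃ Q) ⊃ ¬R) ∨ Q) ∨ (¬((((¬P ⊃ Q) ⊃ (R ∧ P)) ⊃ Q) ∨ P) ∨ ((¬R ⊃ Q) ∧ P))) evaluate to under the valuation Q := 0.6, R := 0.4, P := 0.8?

0.80

(R ⊃ Q): min(1, 1 − 0.4 + 0.6) = 1
¬R: Łukasiewicz ¬ gives 1 − 0.4 = 0.6
((R ⊃ Q) ⊃ ¬R): min(1, 1 − 1 + 0.6) = 0.6
(((R ⊃ Q) ⊃ ¬R) ∨ Q) = max(0.6, 0.6) = 0.6
¬P: Łukasiewicz ¬ gives 1 − 0.8 = 0.2
(¬P ⊃ Q): min(1, 1 − 0.2 + 0.6) = 1
(R ∧ P) = min(0.4, 0.8) = 0.4
((¬P ⊃ Q) ⊃ (R ∧ P)): min(1, 1 − 1 + 0.4) = 0.4
(((¬P ⊃ Q) ⊃ (R ∧ P)) ⊃ Q): min(1, 1 − 0.4 + 0.6) = 1
((((¬P ⊃ Q) ⊃ (R ∧ P)) ⊃ Q) ∨ P) = max(1, 0.8) = 1
¬((((¬P ⊃ Q) ⊃ (R ∧ P)) ⊃ Q) ∨ P): Łukasiewicz ¬ gives 1 − 1 = 0
¬R: Łukasiewicz ¬ gives 1 − 0.4 = 0.6
(¬R ⊃ Q): min(1, 1 − 0.6 + 0.6) = 1
((¬R ⊃ Q) ∧ P) = min(1, 0.8) = 0.8
(¬((((¬P ⊃ Q) ⊃ (R ∧ P)) ⊃ Q) ∨ P) ∨ ((¬R ⊃ Q) ∧ P)) = max(0, 0.8) = 0.8
((((R ⊃ Q) ⊃ ¬R) ∨ Q) ∨ (¬((((¬P ⊃ Q) ⊃ (R ∧ P)) ⊃ Q) ∨ P) ∨ ((¬R ⊃ Q) ∧ P))) = max(0.6, 0.8) = 0.8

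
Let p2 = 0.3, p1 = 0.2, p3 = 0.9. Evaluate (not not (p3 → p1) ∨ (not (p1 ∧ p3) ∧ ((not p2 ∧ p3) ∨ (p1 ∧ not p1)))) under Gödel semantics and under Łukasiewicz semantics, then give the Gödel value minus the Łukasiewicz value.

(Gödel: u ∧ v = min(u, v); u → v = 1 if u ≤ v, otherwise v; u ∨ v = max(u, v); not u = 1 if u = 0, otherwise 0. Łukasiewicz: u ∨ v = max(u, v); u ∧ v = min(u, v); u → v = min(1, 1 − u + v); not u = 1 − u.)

0.30

Gödel evaluation:
  (p3 → p1): 0.9 > 0.2, so result = 0.2
  not (p3 → p1): Gödel ¬ of 0.2 = 0 (operand ≠ 0)
  not not (p3 → p1): Gödel ¬ of 0 = 1 (operand is 0)
  (p1 ∧ p3) = min(0.2, 0.9) = 0.2
  not (p1 ∧ p3): Gödel ¬ of 0.2 = 0 (operand ≠ 0)
  not p2: Gödel ¬ of 0.3 = 0 (operand ≠ 0)
  (not p2 ∧ p3) = min(0, 0.9) = 0
  not p1: Gödel ¬ of 0.2 = 0 (operand ≠ 0)
  (p1 ∧ not p1) = min(0.2, 0) = 0
  ((not p2 ∧ p3) ∨ (p1 ∧ not p1)) = max(0, 0) = 0
  (not (p1 ∧ p3) ∧ ((not p2 ∧ p3) ∨ (p1 ∧ not p1))) = min(0, 0) = 0
  (not not (p3 → p1) ∨ (not (p1 ∧ p3) ∧ ((not p2 ∧ p3) ∨ (p1 ∧ not p1)))) = max(1, 0) = 1
  Gödel value = 1
Łukasiewicz evaluation:
  (p3 → p1): min(1, 1 − 0.9 + 0.2) = 0.3
  not (p3 → p1): Łukasiewicz ¬ gives 1 − 0.3 = 0.7
  not not (p3 → p1): Łukasiewicz ¬ gives 1 − 0.7 = 0.3
  (p1 ∧ p3) = min(0.2, 0.9) = 0.2
  not (p1 ∧ p3): Łukasiewicz ¬ gives 1 − 0.2 = 0.8
  not p2: Łukasiewicz ¬ gives 1 − 0.3 = 0.7
  (not p2 ∧ p3) = min(0.7, 0.9) = 0.7
  not p1: Łukasiewicz ¬ gives 1 − 0.2 = 0.8
  (p1 ∧ not p1) = min(0.2, 0.8) = 0.2
  ((not p2 ∧ p3) ∨ (p1 ∧ not p1)) = max(0.7, 0.2) = 0.7
  (not (p1 ∧ p3) ∧ ((not p2 ∧ p3) ∨ (p1 ∧ not p1))) = min(0.8, 0.7) = 0.7
  (not not (p3 → p1) ∨ (not (p1 ∧ p3) ∧ ((not p2 ∧ p3) ∨ (p1 ∧ not p1)))) = max(0.3, 0.7) = 0.7
  Łukasiewicz value = 0.7
Difference: 1 − 0.7 = 0.30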